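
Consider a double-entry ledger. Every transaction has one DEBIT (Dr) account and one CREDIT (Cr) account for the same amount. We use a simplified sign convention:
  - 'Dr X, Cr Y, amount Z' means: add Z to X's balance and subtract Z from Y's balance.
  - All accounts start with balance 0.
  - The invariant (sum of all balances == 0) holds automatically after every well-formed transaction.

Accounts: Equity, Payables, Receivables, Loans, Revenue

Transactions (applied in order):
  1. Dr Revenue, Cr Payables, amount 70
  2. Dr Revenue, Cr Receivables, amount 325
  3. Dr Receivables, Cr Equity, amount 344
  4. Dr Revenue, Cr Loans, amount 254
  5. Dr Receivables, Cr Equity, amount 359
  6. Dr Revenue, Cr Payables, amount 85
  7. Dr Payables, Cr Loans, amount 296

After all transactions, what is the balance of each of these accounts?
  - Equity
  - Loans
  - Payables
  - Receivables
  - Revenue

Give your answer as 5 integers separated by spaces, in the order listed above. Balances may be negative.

Answer: -703 -550 141 378 734

Derivation:
After txn 1 (Dr Revenue, Cr Payables, amount 70): Payables=-70 Revenue=70
After txn 2 (Dr Revenue, Cr Receivables, amount 325): Payables=-70 Receivables=-325 Revenue=395
After txn 3 (Dr Receivables, Cr Equity, amount 344): Equity=-344 Payables=-70 Receivables=19 Revenue=395
After txn 4 (Dr Revenue, Cr Loans, amount 254): Equity=-344 Loans=-254 Payables=-70 Receivables=19 Revenue=649
After txn 5 (Dr Receivables, Cr Equity, amount 359): Equity=-703 Loans=-254 Payables=-70 Receivables=378 Revenue=649
After txn 6 (Dr Revenue, Cr Payables, amount 85): Equity=-703 Loans=-254 Payables=-155 Receivables=378 Revenue=734
After txn 7 (Dr Payables, Cr Loans, amount 296): Equity=-703 Loans=-550 Payables=141 Receivables=378 Revenue=734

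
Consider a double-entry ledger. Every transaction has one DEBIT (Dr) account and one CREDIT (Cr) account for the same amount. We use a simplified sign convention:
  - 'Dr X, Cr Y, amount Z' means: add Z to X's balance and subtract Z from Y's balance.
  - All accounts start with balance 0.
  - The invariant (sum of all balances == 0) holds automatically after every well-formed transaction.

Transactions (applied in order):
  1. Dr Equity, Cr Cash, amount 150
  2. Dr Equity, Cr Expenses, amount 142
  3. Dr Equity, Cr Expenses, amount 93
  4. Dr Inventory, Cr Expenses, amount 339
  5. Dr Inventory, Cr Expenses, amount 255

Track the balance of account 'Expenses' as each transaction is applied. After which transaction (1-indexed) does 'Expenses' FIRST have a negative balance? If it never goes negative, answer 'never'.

After txn 1: Expenses=0
After txn 2: Expenses=-142

Answer: 2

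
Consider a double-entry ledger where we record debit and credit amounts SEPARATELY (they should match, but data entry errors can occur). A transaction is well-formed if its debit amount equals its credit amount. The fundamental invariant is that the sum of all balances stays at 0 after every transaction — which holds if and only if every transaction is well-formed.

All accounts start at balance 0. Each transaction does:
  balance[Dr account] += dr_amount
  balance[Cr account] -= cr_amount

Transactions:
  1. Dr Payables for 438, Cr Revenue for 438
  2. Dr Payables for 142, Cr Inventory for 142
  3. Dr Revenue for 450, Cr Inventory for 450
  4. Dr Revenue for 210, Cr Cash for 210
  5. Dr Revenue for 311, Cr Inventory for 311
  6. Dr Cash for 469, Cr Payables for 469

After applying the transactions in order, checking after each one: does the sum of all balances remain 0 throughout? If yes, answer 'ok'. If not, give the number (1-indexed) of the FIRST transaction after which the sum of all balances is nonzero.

After txn 1: dr=438 cr=438 sum_balances=0
After txn 2: dr=142 cr=142 sum_balances=0
After txn 3: dr=450 cr=450 sum_balances=0
After txn 4: dr=210 cr=210 sum_balances=0
After txn 5: dr=311 cr=311 sum_balances=0
After txn 6: dr=469 cr=469 sum_balances=0

Answer: ok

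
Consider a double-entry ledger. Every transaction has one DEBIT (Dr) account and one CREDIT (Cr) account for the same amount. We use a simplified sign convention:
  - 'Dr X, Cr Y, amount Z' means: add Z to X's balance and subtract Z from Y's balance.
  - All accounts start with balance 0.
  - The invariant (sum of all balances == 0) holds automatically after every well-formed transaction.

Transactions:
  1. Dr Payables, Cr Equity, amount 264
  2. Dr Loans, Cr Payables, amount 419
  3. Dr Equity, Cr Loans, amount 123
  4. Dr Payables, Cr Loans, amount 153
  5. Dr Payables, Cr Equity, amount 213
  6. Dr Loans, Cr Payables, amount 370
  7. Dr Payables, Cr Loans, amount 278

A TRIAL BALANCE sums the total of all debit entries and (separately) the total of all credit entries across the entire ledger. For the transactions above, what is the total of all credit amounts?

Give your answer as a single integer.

Answer: 1820

Derivation:
Txn 1: credit+=264
Txn 2: credit+=419
Txn 3: credit+=123
Txn 4: credit+=153
Txn 5: credit+=213
Txn 6: credit+=370
Txn 7: credit+=278
Total credits = 1820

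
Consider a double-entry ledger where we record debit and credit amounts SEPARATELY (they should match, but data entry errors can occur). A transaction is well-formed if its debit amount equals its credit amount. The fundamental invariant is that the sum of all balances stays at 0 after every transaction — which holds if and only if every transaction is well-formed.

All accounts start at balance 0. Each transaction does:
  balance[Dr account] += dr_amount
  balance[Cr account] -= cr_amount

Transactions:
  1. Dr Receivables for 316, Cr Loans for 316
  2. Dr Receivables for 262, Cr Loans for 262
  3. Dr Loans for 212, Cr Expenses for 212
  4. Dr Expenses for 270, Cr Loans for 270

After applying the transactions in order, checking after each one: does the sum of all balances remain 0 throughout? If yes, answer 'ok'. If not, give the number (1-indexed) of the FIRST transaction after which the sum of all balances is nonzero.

Answer: ok

Derivation:
After txn 1: dr=316 cr=316 sum_balances=0
After txn 2: dr=262 cr=262 sum_balances=0
After txn 3: dr=212 cr=212 sum_balances=0
After txn 4: dr=270 cr=270 sum_balances=0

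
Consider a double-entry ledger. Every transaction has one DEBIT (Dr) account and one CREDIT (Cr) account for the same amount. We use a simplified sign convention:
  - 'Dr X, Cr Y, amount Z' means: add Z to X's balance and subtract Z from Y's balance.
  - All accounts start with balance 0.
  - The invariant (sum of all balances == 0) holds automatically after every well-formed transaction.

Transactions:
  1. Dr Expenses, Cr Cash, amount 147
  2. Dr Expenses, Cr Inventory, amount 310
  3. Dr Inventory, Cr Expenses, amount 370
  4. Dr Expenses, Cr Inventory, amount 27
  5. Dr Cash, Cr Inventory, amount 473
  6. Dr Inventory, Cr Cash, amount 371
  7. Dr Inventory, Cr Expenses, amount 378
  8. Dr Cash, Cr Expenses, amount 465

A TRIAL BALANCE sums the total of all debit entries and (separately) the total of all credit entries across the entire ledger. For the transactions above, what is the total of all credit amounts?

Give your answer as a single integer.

Answer: 2541

Derivation:
Txn 1: credit+=147
Txn 2: credit+=310
Txn 3: credit+=370
Txn 4: credit+=27
Txn 5: credit+=473
Txn 6: credit+=371
Txn 7: credit+=378
Txn 8: credit+=465
Total credits = 2541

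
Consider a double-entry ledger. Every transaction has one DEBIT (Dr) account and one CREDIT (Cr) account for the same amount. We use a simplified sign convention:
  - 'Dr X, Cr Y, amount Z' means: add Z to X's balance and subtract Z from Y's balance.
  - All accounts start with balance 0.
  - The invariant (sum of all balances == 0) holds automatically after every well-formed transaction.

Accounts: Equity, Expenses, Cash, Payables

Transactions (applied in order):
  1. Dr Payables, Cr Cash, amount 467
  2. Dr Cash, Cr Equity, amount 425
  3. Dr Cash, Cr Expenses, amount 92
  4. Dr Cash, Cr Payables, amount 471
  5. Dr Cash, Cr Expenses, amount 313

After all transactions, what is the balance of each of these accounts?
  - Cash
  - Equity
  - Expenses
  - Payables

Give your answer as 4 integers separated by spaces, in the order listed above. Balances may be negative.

After txn 1 (Dr Payables, Cr Cash, amount 467): Cash=-467 Payables=467
After txn 2 (Dr Cash, Cr Equity, amount 425): Cash=-42 Equity=-425 Payables=467
After txn 3 (Dr Cash, Cr Expenses, amount 92): Cash=50 Equity=-425 Expenses=-92 Payables=467
After txn 4 (Dr Cash, Cr Payables, amount 471): Cash=521 Equity=-425 Expenses=-92 Payables=-4
After txn 5 (Dr Cash, Cr Expenses, amount 313): Cash=834 Equity=-425 Expenses=-405 Payables=-4

Answer: 834 -425 -405 -4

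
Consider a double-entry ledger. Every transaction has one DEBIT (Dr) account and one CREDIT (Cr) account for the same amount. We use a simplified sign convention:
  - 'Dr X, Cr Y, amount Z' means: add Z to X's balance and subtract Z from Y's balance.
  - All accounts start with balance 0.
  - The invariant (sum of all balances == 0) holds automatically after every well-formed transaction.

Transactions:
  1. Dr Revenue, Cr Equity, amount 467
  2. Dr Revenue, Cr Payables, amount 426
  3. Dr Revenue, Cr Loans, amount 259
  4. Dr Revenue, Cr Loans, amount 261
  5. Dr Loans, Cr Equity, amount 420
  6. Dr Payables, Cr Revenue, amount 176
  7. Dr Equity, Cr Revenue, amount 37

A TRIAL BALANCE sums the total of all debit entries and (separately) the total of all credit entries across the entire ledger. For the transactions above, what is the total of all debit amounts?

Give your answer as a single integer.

Answer: 2046

Derivation:
Txn 1: debit+=467
Txn 2: debit+=426
Txn 3: debit+=259
Txn 4: debit+=261
Txn 5: debit+=420
Txn 6: debit+=176
Txn 7: debit+=37
Total debits = 2046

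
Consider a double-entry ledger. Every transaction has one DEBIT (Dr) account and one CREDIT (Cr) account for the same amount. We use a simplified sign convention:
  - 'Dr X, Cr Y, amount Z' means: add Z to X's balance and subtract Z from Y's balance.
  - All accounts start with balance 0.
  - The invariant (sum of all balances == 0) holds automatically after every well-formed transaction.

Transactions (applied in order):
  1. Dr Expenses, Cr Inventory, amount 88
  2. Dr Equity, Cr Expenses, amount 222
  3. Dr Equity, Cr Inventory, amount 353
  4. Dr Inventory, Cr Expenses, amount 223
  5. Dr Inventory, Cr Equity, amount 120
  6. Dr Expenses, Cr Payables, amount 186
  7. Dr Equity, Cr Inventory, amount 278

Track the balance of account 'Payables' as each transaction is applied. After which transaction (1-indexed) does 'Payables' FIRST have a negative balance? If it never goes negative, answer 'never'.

Answer: 6

Derivation:
After txn 1: Payables=0
After txn 2: Payables=0
After txn 3: Payables=0
After txn 4: Payables=0
After txn 5: Payables=0
After txn 6: Payables=-186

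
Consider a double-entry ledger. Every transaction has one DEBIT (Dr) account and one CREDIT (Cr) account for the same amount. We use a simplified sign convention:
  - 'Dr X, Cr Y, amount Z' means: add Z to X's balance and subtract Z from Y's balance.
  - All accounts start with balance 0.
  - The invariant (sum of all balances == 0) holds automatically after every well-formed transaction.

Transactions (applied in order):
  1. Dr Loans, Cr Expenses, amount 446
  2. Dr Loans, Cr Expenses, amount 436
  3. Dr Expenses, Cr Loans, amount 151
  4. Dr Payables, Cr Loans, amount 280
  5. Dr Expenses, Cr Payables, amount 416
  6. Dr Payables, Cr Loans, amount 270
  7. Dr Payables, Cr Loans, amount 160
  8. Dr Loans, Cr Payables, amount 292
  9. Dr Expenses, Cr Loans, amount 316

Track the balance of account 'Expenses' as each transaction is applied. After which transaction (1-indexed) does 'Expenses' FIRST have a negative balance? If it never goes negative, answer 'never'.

After txn 1: Expenses=-446

Answer: 1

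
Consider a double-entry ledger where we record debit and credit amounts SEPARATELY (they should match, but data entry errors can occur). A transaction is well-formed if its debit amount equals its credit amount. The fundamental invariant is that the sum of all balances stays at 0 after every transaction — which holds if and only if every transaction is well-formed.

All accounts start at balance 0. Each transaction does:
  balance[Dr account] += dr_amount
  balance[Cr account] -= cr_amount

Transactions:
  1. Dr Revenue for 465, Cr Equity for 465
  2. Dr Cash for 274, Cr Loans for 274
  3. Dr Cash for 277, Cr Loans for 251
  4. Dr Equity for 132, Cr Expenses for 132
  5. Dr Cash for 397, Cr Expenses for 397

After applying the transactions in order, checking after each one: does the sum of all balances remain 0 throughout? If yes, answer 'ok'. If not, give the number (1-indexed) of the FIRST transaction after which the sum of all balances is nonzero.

Answer: 3

Derivation:
After txn 1: dr=465 cr=465 sum_balances=0
After txn 2: dr=274 cr=274 sum_balances=0
After txn 3: dr=277 cr=251 sum_balances=26
After txn 4: dr=132 cr=132 sum_balances=26
After txn 5: dr=397 cr=397 sum_balances=26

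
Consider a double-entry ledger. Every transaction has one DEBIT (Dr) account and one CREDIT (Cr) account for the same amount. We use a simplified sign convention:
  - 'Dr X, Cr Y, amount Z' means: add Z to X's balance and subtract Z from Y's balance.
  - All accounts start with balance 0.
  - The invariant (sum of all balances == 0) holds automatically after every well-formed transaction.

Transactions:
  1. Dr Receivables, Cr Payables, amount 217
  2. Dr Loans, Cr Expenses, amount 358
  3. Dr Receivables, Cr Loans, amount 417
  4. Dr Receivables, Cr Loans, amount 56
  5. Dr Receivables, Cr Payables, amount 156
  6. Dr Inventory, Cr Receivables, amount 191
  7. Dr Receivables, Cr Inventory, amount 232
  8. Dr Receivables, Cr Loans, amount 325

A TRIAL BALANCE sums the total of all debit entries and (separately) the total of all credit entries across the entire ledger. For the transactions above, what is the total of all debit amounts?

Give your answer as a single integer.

Answer: 1952

Derivation:
Txn 1: debit+=217
Txn 2: debit+=358
Txn 3: debit+=417
Txn 4: debit+=56
Txn 5: debit+=156
Txn 6: debit+=191
Txn 7: debit+=232
Txn 8: debit+=325
Total debits = 1952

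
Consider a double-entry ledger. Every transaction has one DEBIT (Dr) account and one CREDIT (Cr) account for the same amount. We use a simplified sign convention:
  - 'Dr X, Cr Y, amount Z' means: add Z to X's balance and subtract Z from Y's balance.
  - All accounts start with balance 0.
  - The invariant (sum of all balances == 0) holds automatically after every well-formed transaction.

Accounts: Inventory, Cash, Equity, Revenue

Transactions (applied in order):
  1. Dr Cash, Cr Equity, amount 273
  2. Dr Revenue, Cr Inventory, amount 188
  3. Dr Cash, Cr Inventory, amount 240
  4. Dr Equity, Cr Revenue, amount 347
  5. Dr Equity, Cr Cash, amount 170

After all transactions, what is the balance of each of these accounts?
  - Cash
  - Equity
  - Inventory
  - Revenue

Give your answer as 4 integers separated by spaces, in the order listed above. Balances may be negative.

After txn 1 (Dr Cash, Cr Equity, amount 273): Cash=273 Equity=-273
After txn 2 (Dr Revenue, Cr Inventory, amount 188): Cash=273 Equity=-273 Inventory=-188 Revenue=188
After txn 3 (Dr Cash, Cr Inventory, amount 240): Cash=513 Equity=-273 Inventory=-428 Revenue=188
After txn 4 (Dr Equity, Cr Revenue, amount 347): Cash=513 Equity=74 Inventory=-428 Revenue=-159
After txn 5 (Dr Equity, Cr Cash, amount 170): Cash=343 Equity=244 Inventory=-428 Revenue=-159

Answer: 343 244 -428 -159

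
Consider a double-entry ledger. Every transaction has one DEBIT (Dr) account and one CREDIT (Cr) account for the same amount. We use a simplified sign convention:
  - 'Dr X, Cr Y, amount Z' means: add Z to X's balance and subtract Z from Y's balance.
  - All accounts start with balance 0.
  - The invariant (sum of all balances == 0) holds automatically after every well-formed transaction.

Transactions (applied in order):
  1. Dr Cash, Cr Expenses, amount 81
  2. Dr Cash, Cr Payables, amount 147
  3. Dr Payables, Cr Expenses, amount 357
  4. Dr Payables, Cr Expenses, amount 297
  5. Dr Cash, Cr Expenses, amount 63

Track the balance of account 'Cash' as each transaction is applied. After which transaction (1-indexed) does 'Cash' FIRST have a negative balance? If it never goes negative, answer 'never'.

After txn 1: Cash=81
After txn 2: Cash=228
After txn 3: Cash=228
After txn 4: Cash=228
After txn 5: Cash=291

Answer: never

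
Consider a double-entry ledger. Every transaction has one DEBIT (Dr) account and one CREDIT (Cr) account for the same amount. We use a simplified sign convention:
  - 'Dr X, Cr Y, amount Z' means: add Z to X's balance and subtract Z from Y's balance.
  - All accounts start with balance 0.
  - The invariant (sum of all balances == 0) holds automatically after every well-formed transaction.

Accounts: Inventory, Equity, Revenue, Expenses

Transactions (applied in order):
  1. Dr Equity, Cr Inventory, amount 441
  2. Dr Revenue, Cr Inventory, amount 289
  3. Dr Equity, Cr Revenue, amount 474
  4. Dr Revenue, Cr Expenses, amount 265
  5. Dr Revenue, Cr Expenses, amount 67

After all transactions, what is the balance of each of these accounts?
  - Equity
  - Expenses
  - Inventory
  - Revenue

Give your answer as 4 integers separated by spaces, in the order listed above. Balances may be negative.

Answer: 915 -332 -730 147

Derivation:
After txn 1 (Dr Equity, Cr Inventory, amount 441): Equity=441 Inventory=-441
After txn 2 (Dr Revenue, Cr Inventory, amount 289): Equity=441 Inventory=-730 Revenue=289
After txn 3 (Dr Equity, Cr Revenue, amount 474): Equity=915 Inventory=-730 Revenue=-185
After txn 4 (Dr Revenue, Cr Expenses, amount 265): Equity=915 Expenses=-265 Inventory=-730 Revenue=80
After txn 5 (Dr Revenue, Cr Expenses, amount 67): Equity=915 Expenses=-332 Inventory=-730 Revenue=147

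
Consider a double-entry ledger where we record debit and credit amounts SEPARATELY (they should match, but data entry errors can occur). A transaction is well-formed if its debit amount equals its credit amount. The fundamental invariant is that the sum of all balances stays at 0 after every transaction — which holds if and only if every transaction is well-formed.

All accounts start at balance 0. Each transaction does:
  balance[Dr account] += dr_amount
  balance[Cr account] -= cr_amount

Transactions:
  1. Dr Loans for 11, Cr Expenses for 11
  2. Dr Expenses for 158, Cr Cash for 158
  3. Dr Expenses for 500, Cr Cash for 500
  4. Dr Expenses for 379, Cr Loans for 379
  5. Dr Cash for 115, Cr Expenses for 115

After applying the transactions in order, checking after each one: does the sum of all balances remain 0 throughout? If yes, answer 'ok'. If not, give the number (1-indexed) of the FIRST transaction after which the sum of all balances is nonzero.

After txn 1: dr=11 cr=11 sum_balances=0
After txn 2: dr=158 cr=158 sum_balances=0
After txn 3: dr=500 cr=500 sum_balances=0
After txn 4: dr=379 cr=379 sum_balances=0
After txn 5: dr=115 cr=115 sum_balances=0

Answer: ok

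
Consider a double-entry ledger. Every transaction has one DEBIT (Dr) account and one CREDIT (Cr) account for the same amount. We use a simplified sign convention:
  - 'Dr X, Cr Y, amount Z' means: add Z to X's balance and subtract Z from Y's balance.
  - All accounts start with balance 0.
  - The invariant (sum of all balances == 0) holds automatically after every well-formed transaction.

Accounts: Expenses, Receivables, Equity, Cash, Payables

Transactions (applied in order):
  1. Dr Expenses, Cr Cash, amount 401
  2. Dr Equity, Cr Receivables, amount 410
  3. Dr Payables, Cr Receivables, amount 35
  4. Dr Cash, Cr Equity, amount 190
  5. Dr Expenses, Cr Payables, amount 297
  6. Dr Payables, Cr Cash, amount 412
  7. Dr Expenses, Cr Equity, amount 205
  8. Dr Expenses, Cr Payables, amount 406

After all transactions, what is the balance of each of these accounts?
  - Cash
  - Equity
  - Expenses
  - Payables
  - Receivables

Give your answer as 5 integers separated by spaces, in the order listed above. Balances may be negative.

After txn 1 (Dr Expenses, Cr Cash, amount 401): Cash=-401 Expenses=401
After txn 2 (Dr Equity, Cr Receivables, amount 410): Cash=-401 Equity=410 Expenses=401 Receivables=-410
After txn 3 (Dr Payables, Cr Receivables, amount 35): Cash=-401 Equity=410 Expenses=401 Payables=35 Receivables=-445
After txn 4 (Dr Cash, Cr Equity, amount 190): Cash=-211 Equity=220 Expenses=401 Payables=35 Receivables=-445
After txn 5 (Dr Expenses, Cr Payables, amount 297): Cash=-211 Equity=220 Expenses=698 Payables=-262 Receivables=-445
After txn 6 (Dr Payables, Cr Cash, amount 412): Cash=-623 Equity=220 Expenses=698 Payables=150 Receivables=-445
After txn 7 (Dr Expenses, Cr Equity, amount 205): Cash=-623 Equity=15 Expenses=903 Payables=150 Receivables=-445
After txn 8 (Dr Expenses, Cr Payables, amount 406): Cash=-623 Equity=15 Expenses=1309 Payables=-256 Receivables=-445

Answer: -623 15 1309 -256 -445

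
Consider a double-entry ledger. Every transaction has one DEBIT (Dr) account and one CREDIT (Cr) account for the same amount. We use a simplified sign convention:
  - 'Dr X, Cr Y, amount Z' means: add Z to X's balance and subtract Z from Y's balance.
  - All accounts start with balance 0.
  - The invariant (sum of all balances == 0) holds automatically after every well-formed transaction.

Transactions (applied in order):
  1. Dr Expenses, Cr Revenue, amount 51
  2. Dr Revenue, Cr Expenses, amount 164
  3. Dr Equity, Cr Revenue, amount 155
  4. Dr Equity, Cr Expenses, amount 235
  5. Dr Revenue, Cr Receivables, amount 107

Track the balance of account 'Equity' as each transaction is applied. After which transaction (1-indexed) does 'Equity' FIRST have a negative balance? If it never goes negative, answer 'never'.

Answer: never

Derivation:
After txn 1: Equity=0
After txn 2: Equity=0
After txn 3: Equity=155
After txn 4: Equity=390
After txn 5: Equity=390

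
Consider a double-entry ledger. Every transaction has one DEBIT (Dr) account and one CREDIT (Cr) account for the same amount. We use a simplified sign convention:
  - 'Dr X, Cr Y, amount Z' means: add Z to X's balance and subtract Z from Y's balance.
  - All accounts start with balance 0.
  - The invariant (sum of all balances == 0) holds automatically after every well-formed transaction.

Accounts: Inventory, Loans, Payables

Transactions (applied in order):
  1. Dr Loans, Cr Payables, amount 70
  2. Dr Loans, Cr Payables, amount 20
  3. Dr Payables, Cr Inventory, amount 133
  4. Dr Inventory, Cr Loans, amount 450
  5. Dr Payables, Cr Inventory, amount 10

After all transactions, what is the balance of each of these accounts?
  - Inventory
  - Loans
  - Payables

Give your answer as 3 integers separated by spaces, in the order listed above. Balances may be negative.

Answer: 307 -360 53

Derivation:
After txn 1 (Dr Loans, Cr Payables, amount 70): Loans=70 Payables=-70
After txn 2 (Dr Loans, Cr Payables, amount 20): Loans=90 Payables=-90
After txn 3 (Dr Payables, Cr Inventory, amount 133): Inventory=-133 Loans=90 Payables=43
After txn 4 (Dr Inventory, Cr Loans, amount 450): Inventory=317 Loans=-360 Payables=43
After txn 5 (Dr Payables, Cr Inventory, amount 10): Inventory=307 Loans=-360 Payables=53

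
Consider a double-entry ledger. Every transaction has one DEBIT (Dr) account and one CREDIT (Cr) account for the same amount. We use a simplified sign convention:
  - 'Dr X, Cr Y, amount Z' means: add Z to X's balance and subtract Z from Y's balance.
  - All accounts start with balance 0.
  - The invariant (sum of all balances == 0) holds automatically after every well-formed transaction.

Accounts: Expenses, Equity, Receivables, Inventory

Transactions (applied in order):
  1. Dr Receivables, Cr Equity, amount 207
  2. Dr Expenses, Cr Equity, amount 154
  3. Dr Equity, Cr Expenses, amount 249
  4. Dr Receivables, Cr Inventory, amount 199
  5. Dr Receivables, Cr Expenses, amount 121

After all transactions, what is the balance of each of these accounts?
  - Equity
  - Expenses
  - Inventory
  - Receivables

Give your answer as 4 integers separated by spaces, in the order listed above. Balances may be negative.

Answer: -112 -216 -199 527

Derivation:
After txn 1 (Dr Receivables, Cr Equity, amount 207): Equity=-207 Receivables=207
After txn 2 (Dr Expenses, Cr Equity, amount 154): Equity=-361 Expenses=154 Receivables=207
After txn 3 (Dr Equity, Cr Expenses, amount 249): Equity=-112 Expenses=-95 Receivables=207
After txn 4 (Dr Receivables, Cr Inventory, amount 199): Equity=-112 Expenses=-95 Inventory=-199 Receivables=406
After txn 5 (Dr Receivables, Cr Expenses, amount 121): Equity=-112 Expenses=-216 Inventory=-199 Receivables=527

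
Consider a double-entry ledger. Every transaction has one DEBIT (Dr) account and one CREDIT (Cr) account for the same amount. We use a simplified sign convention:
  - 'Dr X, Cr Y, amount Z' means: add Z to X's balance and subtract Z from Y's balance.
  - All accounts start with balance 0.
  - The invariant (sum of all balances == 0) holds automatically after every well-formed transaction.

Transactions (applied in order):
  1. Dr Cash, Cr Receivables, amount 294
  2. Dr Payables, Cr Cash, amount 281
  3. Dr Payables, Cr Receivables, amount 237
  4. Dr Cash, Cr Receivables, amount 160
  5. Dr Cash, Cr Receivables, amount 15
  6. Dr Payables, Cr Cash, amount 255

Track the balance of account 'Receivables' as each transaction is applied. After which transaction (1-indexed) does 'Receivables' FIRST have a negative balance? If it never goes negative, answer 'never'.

After txn 1: Receivables=-294

Answer: 1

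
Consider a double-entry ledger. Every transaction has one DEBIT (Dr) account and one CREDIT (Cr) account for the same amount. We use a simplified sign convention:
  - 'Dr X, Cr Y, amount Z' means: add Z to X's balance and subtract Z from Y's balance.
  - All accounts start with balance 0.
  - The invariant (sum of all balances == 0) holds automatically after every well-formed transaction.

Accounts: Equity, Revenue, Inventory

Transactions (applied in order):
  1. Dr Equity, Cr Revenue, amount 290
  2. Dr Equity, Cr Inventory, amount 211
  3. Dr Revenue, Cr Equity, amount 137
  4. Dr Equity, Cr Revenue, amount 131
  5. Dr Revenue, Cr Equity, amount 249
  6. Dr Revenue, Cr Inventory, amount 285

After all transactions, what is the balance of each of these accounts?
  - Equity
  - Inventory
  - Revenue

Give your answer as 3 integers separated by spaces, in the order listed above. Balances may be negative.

Answer: 246 -496 250

Derivation:
After txn 1 (Dr Equity, Cr Revenue, amount 290): Equity=290 Revenue=-290
After txn 2 (Dr Equity, Cr Inventory, amount 211): Equity=501 Inventory=-211 Revenue=-290
After txn 3 (Dr Revenue, Cr Equity, amount 137): Equity=364 Inventory=-211 Revenue=-153
After txn 4 (Dr Equity, Cr Revenue, amount 131): Equity=495 Inventory=-211 Revenue=-284
After txn 5 (Dr Revenue, Cr Equity, amount 249): Equity=246 Inventory=-211 Revenue=-35
After txn 6 (Dr Revenue, Cr Inventory, amount 285): Equity=246 Inventory=-496 Revenue=250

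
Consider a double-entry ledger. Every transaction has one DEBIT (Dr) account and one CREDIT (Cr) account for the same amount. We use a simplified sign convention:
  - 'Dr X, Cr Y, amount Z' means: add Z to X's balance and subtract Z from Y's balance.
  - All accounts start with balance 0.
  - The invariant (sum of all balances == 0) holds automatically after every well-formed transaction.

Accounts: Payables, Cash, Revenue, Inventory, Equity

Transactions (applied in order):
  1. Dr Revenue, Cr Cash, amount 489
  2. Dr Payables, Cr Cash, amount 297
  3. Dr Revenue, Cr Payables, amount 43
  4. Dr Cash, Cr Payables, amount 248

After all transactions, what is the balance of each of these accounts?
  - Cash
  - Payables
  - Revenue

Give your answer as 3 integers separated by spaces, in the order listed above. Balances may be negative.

Answer: -538 6 532

Derivation:
After txn 1 (Dr Revenue, Cr Cash, amount 489): Cash=-489 Revenue=489
After txn 2 (Dr Payables, Cr Cash, amount 297): Cash=-786 Payables=297 Revenue=489
After txn 3 (Dr Revenue, Cr Payables, amount 43): Cash=-786 Payables=254 Revenue=532
After txn 4 (Dr Cash, Cr Payables, amount 248): Cash=-538 Payables=6 Revenue=532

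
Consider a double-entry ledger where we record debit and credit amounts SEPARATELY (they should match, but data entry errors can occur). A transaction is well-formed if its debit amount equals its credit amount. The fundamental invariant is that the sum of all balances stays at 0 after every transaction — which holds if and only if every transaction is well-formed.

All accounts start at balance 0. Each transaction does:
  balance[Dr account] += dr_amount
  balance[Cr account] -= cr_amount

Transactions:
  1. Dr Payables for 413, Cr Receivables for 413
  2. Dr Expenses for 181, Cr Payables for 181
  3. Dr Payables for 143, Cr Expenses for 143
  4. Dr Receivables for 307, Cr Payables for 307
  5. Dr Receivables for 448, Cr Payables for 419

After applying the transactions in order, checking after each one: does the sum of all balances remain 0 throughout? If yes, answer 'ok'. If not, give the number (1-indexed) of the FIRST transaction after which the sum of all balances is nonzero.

After txn 1: dr=413 cr=413 sum_balances=0
After txn 2: dr=181 cr=181 sum_balances=0
After txn 3: dr=143 cr=143 sum_balances=0
After txn 4: dr=307 cr=307 sum_balances=0
After txn 5: dr=448 cr=419 sum_balances=29

Answer: 5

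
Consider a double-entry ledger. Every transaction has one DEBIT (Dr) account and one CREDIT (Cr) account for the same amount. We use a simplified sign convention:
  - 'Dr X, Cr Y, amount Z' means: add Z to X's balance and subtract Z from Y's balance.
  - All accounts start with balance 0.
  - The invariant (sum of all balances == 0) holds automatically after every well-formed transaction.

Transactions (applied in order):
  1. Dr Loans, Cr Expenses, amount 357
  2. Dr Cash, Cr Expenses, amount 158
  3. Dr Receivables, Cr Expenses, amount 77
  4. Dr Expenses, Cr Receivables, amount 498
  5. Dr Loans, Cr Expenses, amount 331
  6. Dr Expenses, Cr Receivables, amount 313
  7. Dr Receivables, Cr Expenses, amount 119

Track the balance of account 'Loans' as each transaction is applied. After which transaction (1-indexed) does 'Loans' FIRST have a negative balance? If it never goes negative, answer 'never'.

Answer: never

Derivation:
After txn 1: Loans=357
After txn 2: Loans=357
After txn 3: Loans=357
After txn 4: Loans=357
After txn 5: Loans=688
After txn 6: Loans=688
After txn 7: Loans=688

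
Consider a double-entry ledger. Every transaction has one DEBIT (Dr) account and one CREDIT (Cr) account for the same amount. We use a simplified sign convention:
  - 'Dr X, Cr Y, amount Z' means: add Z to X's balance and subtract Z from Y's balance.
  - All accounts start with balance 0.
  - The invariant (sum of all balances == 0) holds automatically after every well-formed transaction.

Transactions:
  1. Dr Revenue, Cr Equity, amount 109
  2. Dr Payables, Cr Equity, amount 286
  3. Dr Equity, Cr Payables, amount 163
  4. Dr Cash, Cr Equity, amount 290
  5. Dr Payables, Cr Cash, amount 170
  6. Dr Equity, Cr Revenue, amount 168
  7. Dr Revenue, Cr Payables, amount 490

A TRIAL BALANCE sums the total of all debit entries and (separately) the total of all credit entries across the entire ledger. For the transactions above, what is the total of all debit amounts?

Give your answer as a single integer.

Answer: 1676

Derivation:
Txn 1: debit+=109
Txn 2: debit+=286
Txn 3: debit+=163
Txn 4: debit+=290
Txn 5: debit+=170
Txn 6: debit+=168
Txn 7: debit+=490
Total debits = 1676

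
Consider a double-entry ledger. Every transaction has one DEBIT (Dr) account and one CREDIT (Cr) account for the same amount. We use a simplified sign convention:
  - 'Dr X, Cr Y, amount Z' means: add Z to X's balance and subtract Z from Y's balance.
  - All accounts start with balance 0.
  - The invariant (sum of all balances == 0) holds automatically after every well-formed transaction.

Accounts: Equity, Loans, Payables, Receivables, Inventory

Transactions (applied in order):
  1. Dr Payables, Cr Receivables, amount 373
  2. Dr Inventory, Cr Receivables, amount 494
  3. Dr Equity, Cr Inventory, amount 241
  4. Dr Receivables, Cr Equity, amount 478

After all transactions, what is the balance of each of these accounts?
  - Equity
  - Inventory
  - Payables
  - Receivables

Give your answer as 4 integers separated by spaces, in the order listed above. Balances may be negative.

Answer: -237 253 373 -389

Derivation:
After txn 1 (Dr Payables, Cr Receivables, amount 373): Payables=373 Receivables=-373
After txn 2 (Dr Inventory, Cr Receivables, amount 494): Inventory=494 Payables=373 Receivables=-867
After txn 3 (Dr Equity, Cr Inventory, amount 241): Equity=241 Inventory=253 Payables=373 Receivables=-867
After txn 4 (Dr Receivables, Cr Equity, amount 478): Equity=-237 Inventory=253 Payables=373 Receivables=-389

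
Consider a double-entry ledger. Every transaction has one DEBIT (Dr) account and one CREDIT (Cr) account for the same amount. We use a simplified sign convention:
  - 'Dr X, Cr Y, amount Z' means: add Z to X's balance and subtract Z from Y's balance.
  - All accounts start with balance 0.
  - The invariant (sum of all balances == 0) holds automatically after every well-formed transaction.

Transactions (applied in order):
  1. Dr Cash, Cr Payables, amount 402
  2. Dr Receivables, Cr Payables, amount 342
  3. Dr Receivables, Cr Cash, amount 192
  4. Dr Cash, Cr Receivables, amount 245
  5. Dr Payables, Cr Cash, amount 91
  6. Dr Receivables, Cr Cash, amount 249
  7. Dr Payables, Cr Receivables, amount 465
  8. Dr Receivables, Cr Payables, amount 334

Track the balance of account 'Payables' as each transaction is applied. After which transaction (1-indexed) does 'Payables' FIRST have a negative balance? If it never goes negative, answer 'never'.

Answer: 1

Derivation:
After txn 1: Payables=-402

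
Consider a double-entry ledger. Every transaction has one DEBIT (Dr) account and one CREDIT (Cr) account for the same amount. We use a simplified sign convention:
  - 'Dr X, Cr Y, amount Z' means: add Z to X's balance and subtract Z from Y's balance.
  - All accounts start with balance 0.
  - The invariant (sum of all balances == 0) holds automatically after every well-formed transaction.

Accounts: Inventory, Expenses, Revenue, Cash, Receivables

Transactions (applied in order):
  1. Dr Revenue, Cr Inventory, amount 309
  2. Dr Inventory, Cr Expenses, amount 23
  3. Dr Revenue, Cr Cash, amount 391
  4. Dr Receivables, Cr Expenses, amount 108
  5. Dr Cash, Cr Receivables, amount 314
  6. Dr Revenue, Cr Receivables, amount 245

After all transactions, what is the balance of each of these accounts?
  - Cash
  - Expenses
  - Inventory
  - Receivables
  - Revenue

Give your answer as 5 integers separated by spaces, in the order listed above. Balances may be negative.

Answer: -77 -131 -286 -451 945

Derivation:
After txn 1 (Dr Revenue, Cr Inventory, amount 309): Inventory=-309 Revenue=309
After txn 2 (Dr Inventory, Cr Expenses, amount 23): Expenses=-23 Inventory=-286 Revenue=309
After txn 3 (Dr Revenue, Cr Cash, amount 391): Cash=-391 Expenses=-23 Inventory=-286 Revenue=700
After txn 4 (Dr Receivables, Cr Expenses, amount 108): Cash=-391 Expenses=-131 Inventory=-286 Receivables=108 Revenue=700
After txn 5 (Dr Cash, Cr Receivables, amount 314): Cash=-77 Expenses=-131 Inventory=-286 Receivables=-206 Revenue=700
After txn 6 (Dr Revenue, Cr Receivables, amount 245): Cash=-77 Expenses=-131 Inventory=-286 Receivables=-451 Revenue=945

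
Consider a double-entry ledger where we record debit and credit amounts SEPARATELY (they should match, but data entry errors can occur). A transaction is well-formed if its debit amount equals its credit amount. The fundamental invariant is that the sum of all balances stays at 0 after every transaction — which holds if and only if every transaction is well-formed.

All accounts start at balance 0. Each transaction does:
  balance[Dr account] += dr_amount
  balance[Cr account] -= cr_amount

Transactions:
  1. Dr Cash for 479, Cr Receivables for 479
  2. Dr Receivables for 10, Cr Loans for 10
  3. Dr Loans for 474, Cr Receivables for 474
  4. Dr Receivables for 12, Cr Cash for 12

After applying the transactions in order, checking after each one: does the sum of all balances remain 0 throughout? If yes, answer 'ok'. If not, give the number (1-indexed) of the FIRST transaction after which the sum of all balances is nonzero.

After txn 1: dr=479 cr=479 sum_balances=0
After txn 2: dr=10 cr=10 sum_balances=0
After txn 3: dr=474 cr=474 sum_balances=0
After txn 4: dr=12 cr=12 sum_balances=0

Answer: ok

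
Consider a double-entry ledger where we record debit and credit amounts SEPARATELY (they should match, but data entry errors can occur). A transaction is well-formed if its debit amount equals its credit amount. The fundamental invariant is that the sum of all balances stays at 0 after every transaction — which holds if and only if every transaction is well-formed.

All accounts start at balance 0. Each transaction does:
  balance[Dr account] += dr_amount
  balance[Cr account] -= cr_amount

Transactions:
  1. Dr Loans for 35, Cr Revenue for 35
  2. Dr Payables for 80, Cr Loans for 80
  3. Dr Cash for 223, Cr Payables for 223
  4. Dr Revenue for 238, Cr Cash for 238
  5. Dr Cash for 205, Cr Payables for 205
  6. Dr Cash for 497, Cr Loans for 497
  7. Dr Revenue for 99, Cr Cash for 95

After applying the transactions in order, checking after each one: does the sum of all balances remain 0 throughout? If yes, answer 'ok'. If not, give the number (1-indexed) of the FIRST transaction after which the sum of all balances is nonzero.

After txn 1: dr=35 cr=35 sum_balances=0
After txn 2: dr=80 cr=80 sum_balances=0
After txn 3: dr=223 cr=223 sum_balances=0
After txn 4: dr=238 cr=238 sum_balances=0
After txn 5: dr=205 cr=205 sum_balances=0
After txn 6: dr=497 cr=497 sum_balances=0
After txn 7: dr=99 cr=95 sum_balances=4

Answer: 7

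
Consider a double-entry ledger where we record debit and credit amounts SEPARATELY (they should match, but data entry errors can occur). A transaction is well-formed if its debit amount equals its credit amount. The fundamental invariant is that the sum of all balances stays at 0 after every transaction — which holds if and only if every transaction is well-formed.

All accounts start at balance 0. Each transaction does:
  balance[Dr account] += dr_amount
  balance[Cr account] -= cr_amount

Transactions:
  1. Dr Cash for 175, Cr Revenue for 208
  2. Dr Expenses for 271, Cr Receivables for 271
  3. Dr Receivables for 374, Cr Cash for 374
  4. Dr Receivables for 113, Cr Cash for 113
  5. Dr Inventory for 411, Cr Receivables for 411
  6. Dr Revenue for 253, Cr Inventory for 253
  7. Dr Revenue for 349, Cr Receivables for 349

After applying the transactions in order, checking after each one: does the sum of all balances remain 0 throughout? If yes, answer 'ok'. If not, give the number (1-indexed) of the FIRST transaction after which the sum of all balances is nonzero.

After txn 1: dr=175 cr=208 sum_balances=-33
After txn 2: dr=271 cr=271 sum_balances=-33
After txn 3: dr=374 cr=374 sum_balances=-33
After txn 4: dr=113 cr=113 sum_balances=-33
After txn 5: dr=411 cr=411 sum_balances=-33
After txn 6: dr=253 cr=253 sum_balances=-33
After txn 7: dr=349 cr=349 sum_balances=-33

Answer: 1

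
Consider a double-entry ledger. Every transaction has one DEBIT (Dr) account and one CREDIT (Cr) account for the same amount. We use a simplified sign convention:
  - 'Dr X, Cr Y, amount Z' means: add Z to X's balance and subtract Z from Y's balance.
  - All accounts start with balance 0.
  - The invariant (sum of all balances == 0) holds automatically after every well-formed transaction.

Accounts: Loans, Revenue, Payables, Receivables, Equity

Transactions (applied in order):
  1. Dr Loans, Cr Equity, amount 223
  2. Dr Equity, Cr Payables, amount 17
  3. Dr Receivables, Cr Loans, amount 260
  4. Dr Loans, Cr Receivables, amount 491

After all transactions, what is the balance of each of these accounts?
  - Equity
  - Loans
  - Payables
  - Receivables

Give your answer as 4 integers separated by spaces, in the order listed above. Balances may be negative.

After txn 1 (Dr Loans, Cr Equity, amount 223): Equity=-223 Loans=223
After txn 2 (Dr Equity, Cr Payables, amount 17): Equity=-206 Loans=223 Payables=-17
After txn 3 (Dr Receivables, Cr Loans, amount 260): Equity=-206 Loans=-37 Payables=-17 Receivables=260
After txn 4 (Dr Loans, Cr Receivables, amount 491): Equity=-206 Loans=454 Payables=-17 Receivables=-231

Answer: -206 454 -17 -231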